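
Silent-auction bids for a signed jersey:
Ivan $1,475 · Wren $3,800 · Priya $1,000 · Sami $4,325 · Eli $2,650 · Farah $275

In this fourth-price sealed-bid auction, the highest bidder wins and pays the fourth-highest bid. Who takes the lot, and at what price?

Sami pays $1,475

Fourth-price sealed-bid auction: the highest bidder wins and pays the fourth-highest bid.
Bids ranked: 4,325 (Sami) > 3,800 (Wren) > 2,650 (Eli) > 1,475 (Ivan) > 1,000 (Priya) > 275 (Farah)
Sami is highest; pays the fourth-highest bid, $1,475.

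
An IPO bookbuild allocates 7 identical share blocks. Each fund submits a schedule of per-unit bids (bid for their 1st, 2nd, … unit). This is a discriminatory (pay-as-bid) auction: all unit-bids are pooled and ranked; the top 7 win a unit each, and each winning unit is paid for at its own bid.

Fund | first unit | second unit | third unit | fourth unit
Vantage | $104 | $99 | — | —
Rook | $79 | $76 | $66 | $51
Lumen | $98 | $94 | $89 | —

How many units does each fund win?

Pooled unit-bids ranked (top 7): 104 (Vantage-1), 99 (Vantage-2), 98 (Lumen-1), 94 (Lumen-2), 89 (Lumen-3), 79 (Rook-1), 76 (Rook-2)
Next rejected bid: $66 (not a price — pay-as-bid).
Allocation: Lumen 3, Rook 2, Vantage 2.

Lumen 3, Rook 2, Vantage 2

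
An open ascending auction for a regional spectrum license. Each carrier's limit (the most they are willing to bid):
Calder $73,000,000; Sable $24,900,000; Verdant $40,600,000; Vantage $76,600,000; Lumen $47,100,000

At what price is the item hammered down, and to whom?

Vantage wins at $73,000,000

Rule: the price rises until one bidder remains; the winner pays the price at which the last rival dropped out.
Limits ranked: 76,600,000 (Vantage) > 73,000,000 (Calder) > 47,100,000 (Lumen) > 40,600,000 (Verdant) > 24,900,000 (Sable)
Calder is the last rival to drop out, at $73,000,000; Vantage remains and wins at that price.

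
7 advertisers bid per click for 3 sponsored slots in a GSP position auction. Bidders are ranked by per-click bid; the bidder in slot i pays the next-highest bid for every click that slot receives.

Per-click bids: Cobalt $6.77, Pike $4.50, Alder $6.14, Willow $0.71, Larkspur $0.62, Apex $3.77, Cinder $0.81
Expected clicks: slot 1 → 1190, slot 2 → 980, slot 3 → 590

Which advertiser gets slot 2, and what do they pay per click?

Ranked by bid: $6.77 (Cobalt) > $6.14 (Alder) > $4.50 (Pike) > $3.77 (Apex) > …
Slot 2 goes to the second-ranked bidder, Alder, who pays the next bid down: $4.50/click.

Alder; $4.50 per click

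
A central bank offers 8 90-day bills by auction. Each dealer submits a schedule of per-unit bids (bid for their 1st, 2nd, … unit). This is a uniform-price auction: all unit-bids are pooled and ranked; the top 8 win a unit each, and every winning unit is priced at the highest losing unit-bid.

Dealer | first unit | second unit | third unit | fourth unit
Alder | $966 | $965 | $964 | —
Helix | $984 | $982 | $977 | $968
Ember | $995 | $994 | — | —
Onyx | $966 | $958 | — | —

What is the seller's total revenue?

Pooled unit-bids ranked (top 8): 995 (Ember-1), 994 (Ember-2), 984 (Helix-1), 982 (Helix-2), 977 (Helix-3), 968 (Helix-4), 966 (Alder-1), 966 (Onyx-1)
First bid not allocated: $965.
Allocation: Alder 1, Ember 2, Helix 4, Onyx 1. Every unit priced at $965.
Revenue = 8 × 965 = $7,720.

Total revenue: $7,720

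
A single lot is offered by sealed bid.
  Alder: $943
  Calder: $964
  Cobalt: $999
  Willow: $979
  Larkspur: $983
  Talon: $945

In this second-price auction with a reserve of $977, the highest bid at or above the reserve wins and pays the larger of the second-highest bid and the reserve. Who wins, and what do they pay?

Second-price auction with a reserve of $977: the highest bid at or above the reserve wins and pays the larger of the second-highest bid and the reserve.
Sorting bids: 999 (Cobalt) > 983 (Larkspur) > 979 (Willow) > 964 (Calder) > 945 (Talon) > 943 (Alder)
Highest eligible bid: Cobalt at $999.
max(second-highest $983, reserve $977) = $983; the reserve does not bind.

Cobalt pays $983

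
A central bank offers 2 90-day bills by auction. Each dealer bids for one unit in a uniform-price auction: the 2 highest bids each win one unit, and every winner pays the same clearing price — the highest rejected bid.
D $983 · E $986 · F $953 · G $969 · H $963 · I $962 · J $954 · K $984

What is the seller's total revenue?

Ordering the bids: 986 (E), 984 (K), 983 (D), 969 (G), …
Winners (2 units): E, K.
Clearing price = highest rejected bid = $983.
Total revenue = 2 × $983 = $1,966.

Total revenue: $1,966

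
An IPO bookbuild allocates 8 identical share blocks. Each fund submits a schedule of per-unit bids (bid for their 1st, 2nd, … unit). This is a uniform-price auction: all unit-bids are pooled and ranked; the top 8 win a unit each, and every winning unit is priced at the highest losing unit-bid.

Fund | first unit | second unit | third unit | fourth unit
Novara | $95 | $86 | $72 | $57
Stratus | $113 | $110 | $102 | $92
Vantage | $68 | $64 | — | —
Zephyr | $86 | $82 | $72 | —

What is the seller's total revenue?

Merging the schedules and taking the best 8: 113 (Stratus-1), 110 (Stratus-2), 102 (Stratus-3), 95 (Novara-1), 92 (Stratus-4), 86 (Novara-2), 86 (Zephyr-1), 82 (Zephyr-2)
First bid not allocated: $72.
Allocation: Novara 2, Stratus 4, Zephyr 2. Every unit priced at $72.
Revenue = 8 × 72 = $576.

Total revenue: $576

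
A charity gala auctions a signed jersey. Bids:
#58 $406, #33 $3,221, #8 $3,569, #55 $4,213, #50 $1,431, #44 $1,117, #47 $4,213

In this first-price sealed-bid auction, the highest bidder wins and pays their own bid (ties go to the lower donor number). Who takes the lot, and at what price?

#47 pays $4,213

Bids ranked: 4,213 (#47) > 4,213 (#55) > 3,569 (#8) > 3,221 (#33) > 1,431 (#50) > 1,117 (#44) > …
Tie at $4,213 → #47 wins by tie-break.
#47 is highest → pays own bid, $4,213.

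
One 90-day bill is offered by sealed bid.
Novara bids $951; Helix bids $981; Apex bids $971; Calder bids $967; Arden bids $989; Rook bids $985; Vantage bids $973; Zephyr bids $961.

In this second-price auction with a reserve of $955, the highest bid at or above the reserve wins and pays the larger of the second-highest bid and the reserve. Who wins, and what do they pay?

Arden pays $985

Rule: the highest bid at or above the reserve wins and pays the larger of the second-highest bid and the reserve.
Bids ranked: 989 (Arden) > 985 (Rook) > 981 (Helix) > 973 (Vantage) > 971 (Apex) > 967 (Calder) > …
Arden has the top bid at or above the reserve ($989).
Second-highest bid $985 exceeds the reserve $955 → payment $985.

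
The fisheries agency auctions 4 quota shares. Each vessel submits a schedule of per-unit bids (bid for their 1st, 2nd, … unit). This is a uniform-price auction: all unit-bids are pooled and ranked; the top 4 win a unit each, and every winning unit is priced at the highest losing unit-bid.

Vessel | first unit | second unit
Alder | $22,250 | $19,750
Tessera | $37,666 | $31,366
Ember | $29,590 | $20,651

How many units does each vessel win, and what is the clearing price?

All unit-bids, highest first — top 4: 37,666 (Tessera-1), 31,366 (Tessera-2), 29,590 (Ember-1), 22,250 (Alder-1)
Highest rejected unit-bid = $20,651.
Allocation: Alder 1, Ember 1, Tessera 2.

Alder 1, Ember 1, Tessera 2; clearing price $20,651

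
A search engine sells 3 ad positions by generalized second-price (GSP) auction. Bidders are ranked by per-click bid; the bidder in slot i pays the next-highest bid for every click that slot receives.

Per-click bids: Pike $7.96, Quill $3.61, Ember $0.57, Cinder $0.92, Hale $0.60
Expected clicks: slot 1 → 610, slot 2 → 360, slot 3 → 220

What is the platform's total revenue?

Ranked by bid: $7.96 (Pike) > $3.61 (Quill) > $0.92 (Cinder) > $0.60 (Hale) > …
Slot 1: Pike pays $3.61 × 610 = $2202.10
Slot 2: Quill pays $0.92 × 360 = $331.20
Slot 3: Cinder pays $0.60 × 220 = $132.00
Total = $2665.30

Total revenue: $2665.30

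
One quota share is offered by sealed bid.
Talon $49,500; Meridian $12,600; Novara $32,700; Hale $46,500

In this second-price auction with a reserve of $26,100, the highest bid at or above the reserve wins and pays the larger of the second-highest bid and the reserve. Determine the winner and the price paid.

Bids ranked: 49,500 (Talon) > 46,500 (Hale) > 32,700 (Novara) > 12,600 (Meridian)
Highest eligible bid: Talon at $49,500.
max(second-highest $46,500, reserve $26,100) = $46,500; the reserve does not bind.

Talon pays $46,500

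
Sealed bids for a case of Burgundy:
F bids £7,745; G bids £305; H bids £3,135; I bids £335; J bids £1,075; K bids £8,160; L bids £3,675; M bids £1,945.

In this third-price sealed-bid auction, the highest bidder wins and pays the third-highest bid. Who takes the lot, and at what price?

Sorting bids: 8,160 (K) > 7,745 (F) > 3,675 (L) > 3,135 (H) > 1,945 (M) > 1,075 (J) > …
K wins; payment is bid #3 in the ranking = £3,675.

K pays £3,675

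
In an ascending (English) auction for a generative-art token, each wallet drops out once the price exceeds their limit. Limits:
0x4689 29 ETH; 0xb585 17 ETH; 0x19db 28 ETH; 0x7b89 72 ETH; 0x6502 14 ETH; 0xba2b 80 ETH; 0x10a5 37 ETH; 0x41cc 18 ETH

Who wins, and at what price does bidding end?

0xba2b wins at 72 ETH

Rule: the price rises until one bidder remains; the winner pays the price at which the last rival dropped out.
Limits ranked: 80 (0xba2b) > 72 (0x7b89) > 37 (0x10a5) > 29 (0x4689) > 28 (0x19db) > 18 (0x41cc) > …
0x7b89 is the last rival to drop out, at 72 ETH; 0xba2b remains and wins at that price.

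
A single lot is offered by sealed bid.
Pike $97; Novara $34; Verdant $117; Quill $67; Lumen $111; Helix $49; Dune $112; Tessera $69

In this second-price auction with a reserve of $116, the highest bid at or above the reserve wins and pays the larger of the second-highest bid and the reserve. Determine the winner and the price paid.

Sorting bids: 117 (Verdant) > 112 (Dune) > 111 (Lumen) > 97 (Pike) > 69 (Tessera) > 67 (Quill) > …
Highest eligible bid: Verdant at $117.
Second-highest bid $112 is below the reserve $116, so the reserve binds → payment $116.

Verdant pays $116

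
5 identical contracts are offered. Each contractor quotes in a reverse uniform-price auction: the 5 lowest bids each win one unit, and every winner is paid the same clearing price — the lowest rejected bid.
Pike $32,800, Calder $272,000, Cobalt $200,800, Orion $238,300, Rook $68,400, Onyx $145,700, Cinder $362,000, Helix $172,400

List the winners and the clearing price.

Pike, Rook, Onyx, Helix, Cobalt; each is paid $238,300

Sorting: 32,800 (Pike), 68,400 (Rook), 145,700 (Onyx), 172,400 (Helix), 200,800 (Cobalt), 238,300 (Orion), 272,000 (Calder), …
The 5 lowest are Pike, Rook, Onyx, Helix, Cobalt.
Clearing price = lowest rejected bid = $238,300.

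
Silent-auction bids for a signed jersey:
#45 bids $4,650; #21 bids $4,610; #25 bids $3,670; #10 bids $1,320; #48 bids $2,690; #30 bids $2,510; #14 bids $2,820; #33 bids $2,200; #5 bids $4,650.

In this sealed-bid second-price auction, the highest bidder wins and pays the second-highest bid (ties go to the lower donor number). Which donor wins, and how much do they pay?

#5 pays $4,650

Sorting bids: 4,650 (#5) > 4,650 (#45) > 4,610 (#21) > 3,670 (#25) > 2,820 (#14) > 2,690 (#48) > …
#5 and #45 tie at $4,650; tie-break gives it to #5.
Second-price: #5 pays #45's bid of $4,650.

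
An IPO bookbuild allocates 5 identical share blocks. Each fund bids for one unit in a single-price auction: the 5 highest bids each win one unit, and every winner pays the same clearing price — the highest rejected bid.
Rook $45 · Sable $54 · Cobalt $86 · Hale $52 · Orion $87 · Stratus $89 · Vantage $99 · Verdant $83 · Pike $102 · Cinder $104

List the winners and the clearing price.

Ordering the bids: 104 (Cinder), 102 (Pike), 99 (Vantage), 89 (Stratus), 87 (Orion), 86 (Cobalt), 83 (Verdant), …
The 5 highest are Cinder, Pike, Vantage, Stratus, Orion.
Highest unsuccessful bid: $86 → clearing price.

Cinder, Pike, Vantage, Stratus, Orion; each pays $86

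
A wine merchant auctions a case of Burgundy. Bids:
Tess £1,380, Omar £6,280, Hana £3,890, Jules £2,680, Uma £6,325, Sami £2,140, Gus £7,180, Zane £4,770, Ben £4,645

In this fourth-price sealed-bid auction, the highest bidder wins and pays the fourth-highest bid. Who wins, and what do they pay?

Bids in order: 7,180 (Gus) > 6,325 (Uma) > 6,280 (Omar) > 4,770 (Zane) > 4,645 (Ben) > 3,890 (Hana) > …
Gus is highest; pays the fourth-highest bid, £4,770.

Gus pays £4,770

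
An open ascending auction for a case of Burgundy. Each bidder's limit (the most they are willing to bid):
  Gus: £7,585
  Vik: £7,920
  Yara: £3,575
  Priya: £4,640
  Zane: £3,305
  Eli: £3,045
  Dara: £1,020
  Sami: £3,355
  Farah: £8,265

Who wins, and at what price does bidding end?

Farah wins at £7,920

Sorting limits: 8,265 (Farah) > 7,920 (Vik) > 7,585 (Gus) > 4,640 (Priya) > 3,575 (Yara) > 3,355 (Sami) > …
Bidding ends when Vik exits at £7,920; Farah takes it.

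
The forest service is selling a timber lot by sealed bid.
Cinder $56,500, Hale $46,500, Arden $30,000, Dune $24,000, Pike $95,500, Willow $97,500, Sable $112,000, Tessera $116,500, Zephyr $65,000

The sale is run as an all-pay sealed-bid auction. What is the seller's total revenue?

Total revenue: $643,500

Bids ranked: 116,500 (Tessera) > 112,000 (Sable) > 97,500 (Willow) > 95,500 (Pike) > 65,000 (Zephyr) > 56,500 (Cinder) > …
Every bidder forfeits their bid regardless of winning.
Revenue = 56,500 + 46,500 + 30,000 + 24,000 + 95,500 + 97,500 + 112,000 + 116,500 + 65,000 = $643,500.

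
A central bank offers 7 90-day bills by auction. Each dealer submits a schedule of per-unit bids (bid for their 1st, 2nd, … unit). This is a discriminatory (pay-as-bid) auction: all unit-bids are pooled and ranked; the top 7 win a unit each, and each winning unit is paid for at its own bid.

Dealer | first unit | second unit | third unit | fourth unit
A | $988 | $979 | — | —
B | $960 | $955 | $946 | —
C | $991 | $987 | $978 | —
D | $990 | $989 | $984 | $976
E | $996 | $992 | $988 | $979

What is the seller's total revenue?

Total revenue: $6,934

All unit-bids, highest first — top 7: 996 (E-1), 992 (E-2), 991 (C-1), 990 (D-1), 989 (D-2), 988 (A-1), 988 (E-3)
Next rejected bid: $987 (not a price — pay-as-bid).
Each winning unit pays its own bid.
Revenue = 996 + 992 + 991 + 990 + 989 + 988 + 988 = $6,934.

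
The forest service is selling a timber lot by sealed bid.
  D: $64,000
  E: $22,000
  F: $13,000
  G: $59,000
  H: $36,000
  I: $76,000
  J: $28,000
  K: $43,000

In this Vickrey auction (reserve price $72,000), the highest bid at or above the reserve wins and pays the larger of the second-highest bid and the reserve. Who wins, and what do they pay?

I pays $72,000

Sorting bids: 76,000 (I) > 64,000 (D) > 59,000 (G) > 43,000 (K) > 36,000 (H) > 28,000 (J) > …
I has the top bid at or above the reserve ($76,000).
max(second-highest $64,000, reserve $72,000) = $72,000.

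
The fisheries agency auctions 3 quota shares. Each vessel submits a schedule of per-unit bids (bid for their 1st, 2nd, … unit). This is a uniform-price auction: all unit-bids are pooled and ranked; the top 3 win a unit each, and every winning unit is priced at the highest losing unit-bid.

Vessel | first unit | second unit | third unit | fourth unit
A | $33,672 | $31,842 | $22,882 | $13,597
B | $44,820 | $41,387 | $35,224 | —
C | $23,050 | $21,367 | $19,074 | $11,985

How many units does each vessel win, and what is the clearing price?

B 3; clearing price $33,672

Merging the schedules and taking the best 3: 44,820 (B-1), 41,387 (B-2), 35,224 (B-3)
The (k+1)-th unit-bid is $33,672.
Allocation: B 3.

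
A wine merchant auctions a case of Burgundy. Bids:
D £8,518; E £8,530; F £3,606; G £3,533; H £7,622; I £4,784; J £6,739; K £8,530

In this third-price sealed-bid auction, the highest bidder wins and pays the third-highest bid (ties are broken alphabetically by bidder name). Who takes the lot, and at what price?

Third-price sealed-bid auction: the highest bidder wins and pays the third-highest bid.
Bids in order: 8,530 (E) > 8,530 (K) > 8,518 (D) > 7,622 (H) > 6,739 (J) > 4,784 (I) > …
E and K tie at £8,530; tie-break gives it to E.
E wins; payment is bid #3 in the ranking = £8,518.

E pays £8,518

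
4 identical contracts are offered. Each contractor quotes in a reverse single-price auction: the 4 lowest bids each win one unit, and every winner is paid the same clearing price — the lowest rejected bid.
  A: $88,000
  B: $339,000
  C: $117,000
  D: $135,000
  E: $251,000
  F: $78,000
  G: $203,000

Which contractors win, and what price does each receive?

F, A, C, D; each is paid $203,000

Sorting: 78,000 (F), 88,000 (A), 117,000 (C), 135,000 (D), 203,000 (G), 251,000 (E), …
The 4 lowest are F, A, C, D.
Lowest unsuccessful bid: $203,000 → clearing price.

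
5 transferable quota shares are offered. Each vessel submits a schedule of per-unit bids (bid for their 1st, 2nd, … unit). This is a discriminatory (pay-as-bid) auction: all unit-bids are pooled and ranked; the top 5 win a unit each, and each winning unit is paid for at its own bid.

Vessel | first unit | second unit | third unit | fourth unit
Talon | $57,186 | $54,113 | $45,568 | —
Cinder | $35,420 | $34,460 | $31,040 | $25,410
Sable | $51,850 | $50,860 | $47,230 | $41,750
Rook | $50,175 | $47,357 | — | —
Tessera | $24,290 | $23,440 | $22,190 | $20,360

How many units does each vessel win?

Rook 1, Sable 2, Talon 2

Pooled unit-bids ranked (top 5): 57,186 (Talon-1), 54,113 (Talon-2), 51,850 (Sable-1), 50,860 (Sable-2), 50,175 (Rook-1)
Next rejected bid: $47,357 (not a price — pay-as-bid).
Allocation: Rook 1, Sable 2, Talon 2.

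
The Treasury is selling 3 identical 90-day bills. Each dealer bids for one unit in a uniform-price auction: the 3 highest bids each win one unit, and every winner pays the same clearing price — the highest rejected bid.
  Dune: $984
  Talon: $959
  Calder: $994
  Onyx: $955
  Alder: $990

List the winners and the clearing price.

Ordering the bids: 994 (Calder), 990 (Alder), 984 (Dune), 959 (Talon), 955 (Onyx)
The 3 highest are Calder, Alder, Dune.
First losing bid is Talon's $959, which sets the uniform price.

Calder, Alder, Dune; each pays $959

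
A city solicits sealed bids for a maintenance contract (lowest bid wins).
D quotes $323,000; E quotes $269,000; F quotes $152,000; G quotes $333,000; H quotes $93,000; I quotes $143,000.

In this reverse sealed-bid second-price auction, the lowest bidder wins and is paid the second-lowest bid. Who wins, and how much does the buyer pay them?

H is paid $143,000

Sorting bids: 93,000 (H) < 143,000 (I) < 152,000 (F) < 269,000 (E) < 323,000 (D) < 333,000 (G)
Second-price: H is paid I's bid of $143,000.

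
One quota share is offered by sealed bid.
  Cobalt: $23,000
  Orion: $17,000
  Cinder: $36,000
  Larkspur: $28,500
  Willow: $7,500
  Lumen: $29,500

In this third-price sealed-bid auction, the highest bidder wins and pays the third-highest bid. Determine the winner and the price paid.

Cinder pays $28,500

Third-price sealed-bid auction: the highest bidder wins and pays the third-highest bid.
Bids in order: 36,000 (Cinder) > 29,500 (Lumen) > 28,500 (Larkspur) > 23,000 (Cobalt) > 17,000 (Orion) > 7,500 (Willow)
Cinder is highest; pays the third-highest bid, $28,500.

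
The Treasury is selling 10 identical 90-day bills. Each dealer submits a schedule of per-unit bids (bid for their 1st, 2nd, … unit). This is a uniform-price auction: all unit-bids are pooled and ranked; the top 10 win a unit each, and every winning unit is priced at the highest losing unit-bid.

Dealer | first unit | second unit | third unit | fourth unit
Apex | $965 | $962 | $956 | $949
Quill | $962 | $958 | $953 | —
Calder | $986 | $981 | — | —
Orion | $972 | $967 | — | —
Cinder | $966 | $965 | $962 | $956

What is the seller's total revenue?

Total revenue: $9,580

All unit-bids, highest first — top 10: 986 (Calder-1), 981 (Calder-2), 972 (Orion-1), 967 (Orion-2), 966 (Cinder-1), 965 (Apex-1), 965 (Cinder-2), 962 (Apex-2), 962 (Quill-1), 962 (Cinder-3)
The (k+1)-th unit-bid is $958.
Allocation: Apex 2, Calder 2, Cinder 3, Orion 2, Quill 1. Every unit priced at $958.
Revenue = 10 × 958 = $9,580.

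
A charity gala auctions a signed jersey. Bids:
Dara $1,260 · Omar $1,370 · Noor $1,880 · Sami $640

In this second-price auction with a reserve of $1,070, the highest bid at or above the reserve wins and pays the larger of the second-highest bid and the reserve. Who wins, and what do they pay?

Sorting bids: 1,880 (Noor) > 1,370 (Omar) > 1,260 (Dara) > 640 (Sami)
Highest eligible bid: Noor at $1,880.
Second-highest bid $1,370 exceeds the reserve $1,070 → payment $1,370.

Noor pays $1,370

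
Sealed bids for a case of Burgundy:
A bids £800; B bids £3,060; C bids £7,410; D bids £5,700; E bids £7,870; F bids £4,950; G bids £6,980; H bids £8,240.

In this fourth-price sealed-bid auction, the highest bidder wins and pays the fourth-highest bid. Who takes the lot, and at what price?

Fourth-price sealed-bid auction: the highest bidder wins and pays the fourth-highest bid.
Sorting bids: 8,240 (H) > 7,870 (E) > 7,410 (C) > 6,980 (G) > 5,700 (D) > 4,950 (F) > …
H is highest; pays the fourth-highest bid, £6,980.

H pays £6,980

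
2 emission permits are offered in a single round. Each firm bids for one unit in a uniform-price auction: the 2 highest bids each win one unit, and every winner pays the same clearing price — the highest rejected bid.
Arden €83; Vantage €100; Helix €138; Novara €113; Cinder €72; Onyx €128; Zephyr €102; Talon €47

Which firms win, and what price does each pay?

Helix, Onyx; each pays €113

Ordering the bids: 138 (Helix), 128 (Onyx), 113 (Novara), 102 (Zephyr), …
Winners (2 units): Helix, Onyx.
Highest unsuccessful bid: €113 → clearing price.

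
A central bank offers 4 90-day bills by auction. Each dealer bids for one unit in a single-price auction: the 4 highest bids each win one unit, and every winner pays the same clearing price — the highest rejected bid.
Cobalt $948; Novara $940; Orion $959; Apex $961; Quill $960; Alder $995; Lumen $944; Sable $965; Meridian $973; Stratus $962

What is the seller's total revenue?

Bids ranked high→low: 995 (Alder), 973 (Meridian), 965 (Sable), 962 (Stratus), 961 (Apex), 960 (Quill), …
Winners (4 units): Alder, Meridian, Sable, Stratus.
First losing bid is Apex's $961, which sets the uniform price.
Total revenue = 4 × $961 = $3,844.

Total revenue: $3,844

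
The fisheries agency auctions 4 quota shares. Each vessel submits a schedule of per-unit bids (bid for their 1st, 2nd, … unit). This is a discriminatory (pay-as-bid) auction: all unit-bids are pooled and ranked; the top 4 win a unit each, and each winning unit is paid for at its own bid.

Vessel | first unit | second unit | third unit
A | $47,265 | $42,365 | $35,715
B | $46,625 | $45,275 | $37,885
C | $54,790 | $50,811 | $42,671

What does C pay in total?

C pays $105,601

Pooled unit-bids ranked (top 4): 54,790 (C-1), 50,811 (C-2), 47,265 (A-1), 46,625 (B-1)
Next rejected bid: $45,275 (not a price — pay-as-bid).
C's winning unit-bids: 54,790 + 50,811 = $105,601.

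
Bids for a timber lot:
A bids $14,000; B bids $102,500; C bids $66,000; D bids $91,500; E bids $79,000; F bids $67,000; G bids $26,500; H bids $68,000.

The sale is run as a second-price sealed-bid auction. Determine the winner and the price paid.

B pays $91,500

Sorting bids: 102,500 (B) > 91,500 (D) > 79,000 (E) > 68,000 (H) > 67,000 (F) > 66,000 (C) > …
B wins with the highest bid; price is set by the runner-up at $91,500.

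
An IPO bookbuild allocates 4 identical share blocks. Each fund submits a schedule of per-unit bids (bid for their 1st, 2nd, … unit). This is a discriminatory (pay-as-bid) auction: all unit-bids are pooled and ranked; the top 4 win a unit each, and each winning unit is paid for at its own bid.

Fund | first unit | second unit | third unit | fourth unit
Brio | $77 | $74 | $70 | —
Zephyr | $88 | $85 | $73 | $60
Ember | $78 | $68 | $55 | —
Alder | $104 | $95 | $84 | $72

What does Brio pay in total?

Brio pays $0

Merging the schedules and taking the best 4: 104 (Alder-1), 95 (Alder-2), 88 (Zephyr-1), 85 (Zephyr-2)
Next rejected bid: $84 (not a price — pay-as-bid).
Brio wins no units.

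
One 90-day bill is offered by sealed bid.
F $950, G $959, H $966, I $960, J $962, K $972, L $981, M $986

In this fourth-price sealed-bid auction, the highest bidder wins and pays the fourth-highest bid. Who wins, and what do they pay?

M pays $966

Rule: the highest bidder wins and pays the fourth-highest bid.
Sorting bids: 986 (M) > 981 (L) > 972 (K) > 966 (H) > 962 (J) > 960 (I) > …
M is highest; pays the fourth-highest bid, $966.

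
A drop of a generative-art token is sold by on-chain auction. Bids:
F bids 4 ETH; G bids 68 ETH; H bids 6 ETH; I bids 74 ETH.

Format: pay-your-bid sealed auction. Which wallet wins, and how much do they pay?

I pays 74 ETH

Rule: the highest bidder wins and pays their own bid.
Bids ranked: 74 (I) > 68 (G) > 6 (H) > 4 (F)
I has the highest bid and pays exactly that: 74 ETH.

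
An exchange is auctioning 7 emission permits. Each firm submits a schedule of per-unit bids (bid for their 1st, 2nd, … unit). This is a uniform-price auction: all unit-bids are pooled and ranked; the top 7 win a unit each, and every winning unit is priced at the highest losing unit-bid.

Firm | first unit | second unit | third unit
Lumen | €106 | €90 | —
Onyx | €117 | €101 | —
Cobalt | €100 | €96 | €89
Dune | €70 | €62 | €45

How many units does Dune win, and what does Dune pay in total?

Merging the schedules and taking the best 7: 117 (Onyx-1), 106 (Lumen-1), 101 (Onyx-2), 100 (Cobalt-1), 96 (Cobalt-2), 90 (Lumen-2), 89 (Cobalt-3)
Highest rejected unit-bid = €70.
Dune wins 0 unit(s) at €70 each.

Dune: 0 units, pays €0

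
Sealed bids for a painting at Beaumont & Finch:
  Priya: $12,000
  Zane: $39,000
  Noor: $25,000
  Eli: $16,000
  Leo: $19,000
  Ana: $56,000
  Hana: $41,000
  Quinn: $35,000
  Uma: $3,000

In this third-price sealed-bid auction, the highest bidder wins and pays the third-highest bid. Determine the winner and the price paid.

Sorting bids: 56,000 (Ana) > 41,000 (Hana) > 39,000 (Zane) > 35,000 (Quinn) > 25,000 (Noor) > 19,000 (Leo) > …
Ana is highest; pays the third-highest bid, $39,000.

Ana pays $39,000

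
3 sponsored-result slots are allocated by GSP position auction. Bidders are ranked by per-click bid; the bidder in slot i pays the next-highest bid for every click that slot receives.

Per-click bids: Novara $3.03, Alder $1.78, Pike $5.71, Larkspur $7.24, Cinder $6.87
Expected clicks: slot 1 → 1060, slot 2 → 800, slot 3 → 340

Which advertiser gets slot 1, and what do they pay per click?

Larkspur; $6.87 per click

Ranked by bid: $7.24 (Larkspur) > $6.87 (Cinder) > $5.71 (Pike) > $3.03 (Novara) > …
Slot 1 goes to the first-ranked bidder, Larkspur, who pays the next bid down: $6.87/click.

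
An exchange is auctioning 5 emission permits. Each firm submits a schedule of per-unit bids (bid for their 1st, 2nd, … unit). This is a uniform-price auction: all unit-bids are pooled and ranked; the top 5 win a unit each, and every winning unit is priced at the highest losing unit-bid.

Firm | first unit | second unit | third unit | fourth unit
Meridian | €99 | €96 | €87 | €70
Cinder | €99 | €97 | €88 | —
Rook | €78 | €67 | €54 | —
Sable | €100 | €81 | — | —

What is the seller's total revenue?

Total revenue: €440

Pooled unit-bids ranked (top 5): 100 (Sable-1), 99 (Meridian-1), 99 (Cinder-1), 97 (Cinder-2), 96 (Meridian-2)
Highest rejected unit-bid = €88.
Allocation: Cinder 2, Meridian 2, Sable 1. Every unit priced at €88.
Revenue = 5 × 88 = €440.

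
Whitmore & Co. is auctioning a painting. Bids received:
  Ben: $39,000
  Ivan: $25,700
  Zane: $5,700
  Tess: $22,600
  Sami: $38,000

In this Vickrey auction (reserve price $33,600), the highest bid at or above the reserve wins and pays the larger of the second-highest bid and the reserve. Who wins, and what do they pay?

Bids ranked: 39,000 (Ben) > 38,000 (Sami) > 25,700 (Ivan) > 22,600 (Tess) > 5,700 (Zane)
Highest eligible bid: Ben at $39,000.
Second-highest bid $38,000 exceeds the reserve $33,600 → payment $38,000.

Ben pays $38,000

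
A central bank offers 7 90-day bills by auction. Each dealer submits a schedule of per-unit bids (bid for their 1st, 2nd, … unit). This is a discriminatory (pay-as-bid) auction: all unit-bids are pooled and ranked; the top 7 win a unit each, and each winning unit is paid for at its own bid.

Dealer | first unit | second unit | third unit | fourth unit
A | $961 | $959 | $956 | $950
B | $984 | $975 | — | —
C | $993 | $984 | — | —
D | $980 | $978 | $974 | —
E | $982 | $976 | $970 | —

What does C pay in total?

All unit-bids, highest first — top 7: 993 (C-1), 984 (B-1), 984 (C-2), 982 (E-1), 980 (D-1), 978 (D-2), 976 (E-2)
Next rejected bid: $975 (not a price — pay-as-bid).
C's winning unit-bids: 993 + 984 = $1,977.

C pays $1,977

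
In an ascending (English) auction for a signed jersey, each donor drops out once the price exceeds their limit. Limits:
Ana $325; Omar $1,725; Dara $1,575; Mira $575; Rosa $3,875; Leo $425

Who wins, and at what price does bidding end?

Limits in order: 3,875 (Rosa) > 1,725 (Omar) > 1,575 (Dara) > 575 (Mira) > 425 (Leo) > 325 (Ana)
Omar is the last rival to drop out, at $1,725; Rosa remains and wins at that price.

Rosa wins at $1,725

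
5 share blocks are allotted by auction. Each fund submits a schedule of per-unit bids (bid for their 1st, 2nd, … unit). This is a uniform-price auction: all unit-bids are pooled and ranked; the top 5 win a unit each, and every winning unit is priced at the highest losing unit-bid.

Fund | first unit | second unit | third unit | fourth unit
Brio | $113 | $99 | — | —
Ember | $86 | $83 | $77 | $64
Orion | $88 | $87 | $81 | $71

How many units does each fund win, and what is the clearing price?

Pooled unit-bids ranked (top 5): 113 (Brio-1), 99 (Brio-2), 88 (Orion-1), 87 (Orion-2), 86 (Ember-1)
First bid not allocated: $83.
Allocation: Brio 2, Ember 1, Orion 2.

Brio 2, Ember 1, Orion 2; clearing price $83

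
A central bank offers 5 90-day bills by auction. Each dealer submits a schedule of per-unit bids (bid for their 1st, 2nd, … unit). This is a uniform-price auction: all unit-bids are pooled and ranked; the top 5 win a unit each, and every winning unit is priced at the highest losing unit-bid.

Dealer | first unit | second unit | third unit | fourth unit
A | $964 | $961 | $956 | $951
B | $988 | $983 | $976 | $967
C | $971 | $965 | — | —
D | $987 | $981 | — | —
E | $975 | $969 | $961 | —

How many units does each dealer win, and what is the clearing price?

Merging the schedules and taking the best 5: 988 (B-1), 987 (D-1), 983 (B-2), 981 (D-2), 976 (B-3)
The (k+1)-th unit-bid is $975.
Allocation: B 3, D 2.

B 3, D 2; clearing price $975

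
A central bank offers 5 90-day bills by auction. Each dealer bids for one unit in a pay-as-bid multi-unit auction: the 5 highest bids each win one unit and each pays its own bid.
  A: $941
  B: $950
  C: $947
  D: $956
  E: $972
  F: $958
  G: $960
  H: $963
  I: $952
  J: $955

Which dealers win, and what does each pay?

Ordering the bids: 972 (E), 963 (H), 960 (G), 958 (F), 956 (D), 955 (J), 952 (I), …
Winners (5 units): E, H, G, F, D.
Each winner pays its own bid: E $972, H $963, G $960, F $958, D $956.

E $972, H $963, G $960, F $958, D $956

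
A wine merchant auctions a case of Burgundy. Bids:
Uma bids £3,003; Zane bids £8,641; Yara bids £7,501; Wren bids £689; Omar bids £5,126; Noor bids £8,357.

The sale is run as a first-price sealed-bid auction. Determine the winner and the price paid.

Rule: the highest bidder wins and pays their own bid.
Sorting bids: 8,641 (Zane) > 8,357 (Noor) > 7,501 (Yara) > 5,126 (Omar) > 3,003 (Uma) > 689 (Wren)
Zane has the highest bid and pays exactly that: £8,641.

Zane pays £8,641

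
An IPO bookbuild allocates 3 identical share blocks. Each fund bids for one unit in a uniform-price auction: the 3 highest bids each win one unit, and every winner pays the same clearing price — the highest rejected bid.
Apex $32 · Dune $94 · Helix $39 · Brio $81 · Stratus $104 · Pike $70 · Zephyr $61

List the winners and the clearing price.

Bids ranked high→low: 104 (Stratus), 94 (Dune), 81 (Brio), 70 (Pike), 61 (Zephyr), …
Winners (3 units): Stratus, Dune, Brio.
Highest unsuccessful bid: $70 → clearing price.

Stratus, Dune, Brio; each pays $70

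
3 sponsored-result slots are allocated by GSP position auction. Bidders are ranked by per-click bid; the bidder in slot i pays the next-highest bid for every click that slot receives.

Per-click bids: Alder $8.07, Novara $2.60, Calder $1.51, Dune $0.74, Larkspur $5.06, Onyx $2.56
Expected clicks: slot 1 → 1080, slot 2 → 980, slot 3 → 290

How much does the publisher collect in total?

Ranked by bid: $8.07 (Alder) > $5.06 (Larkspur) > $2.60 (Novara) > $2.56 (Onyx) > …
Slot 1: Alder pays $5.06 × 1080 = $5464.80
Slot 2: Larkspur pays $2.60 × 980 = $2548.00
Slot 3: Novara pays $2.56 × 290 = $742.40
Total = $8755.20

Total revenue: $8755.20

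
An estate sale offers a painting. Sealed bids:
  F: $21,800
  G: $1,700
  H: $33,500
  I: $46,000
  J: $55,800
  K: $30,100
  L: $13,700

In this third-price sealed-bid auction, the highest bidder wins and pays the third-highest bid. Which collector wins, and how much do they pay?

J pays $33,500

Bids in order: 55,800 (J) > 46,000 (I) > 33,500 (H) > 30,100 (K) > 21,800 (F) > 13,700 (L) > …
J is highest; pays the third-highest bid, $33,500.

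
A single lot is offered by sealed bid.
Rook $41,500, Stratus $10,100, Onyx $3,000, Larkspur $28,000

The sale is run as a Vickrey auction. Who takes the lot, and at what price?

Rook pays $28,000

Rule: the highest bidder wins and pays the second-highest bid.
Bids in order: 41,500 (Rook) > 28,000 (Larkspur) > 10,100 (Stratus) > 3,000 (Onyx)
Second-price: Rook pays Larkspur's bid of $28,000.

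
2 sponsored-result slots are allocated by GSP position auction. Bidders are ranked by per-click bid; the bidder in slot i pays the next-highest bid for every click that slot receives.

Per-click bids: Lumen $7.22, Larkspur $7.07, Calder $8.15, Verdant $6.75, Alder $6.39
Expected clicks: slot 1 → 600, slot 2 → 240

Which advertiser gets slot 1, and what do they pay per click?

Sorting advertisers: $8.15 (Calder) > $7.22 (Lumen) > $7.07 (Larkspur) > …
Slot 1 goes to the first-ranked bidder, Calder, who pays the next bid down: $7.22/click.

Calder; $7.22 per click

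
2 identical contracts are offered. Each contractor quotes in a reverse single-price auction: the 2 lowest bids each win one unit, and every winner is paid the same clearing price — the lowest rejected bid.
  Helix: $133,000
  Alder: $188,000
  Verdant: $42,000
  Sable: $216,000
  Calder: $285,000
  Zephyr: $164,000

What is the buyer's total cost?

Total cost: $328,000

Sorting: 42,000 (Verdant), 133,000 (Helix), 164,000 (Zephyr), 188,000 (Alder), …
Winners (2 units): Verdant, Helix.
Lowest unsuccessful bid: $164,000 → clearing price.
Total cost = 2 × $164,000 = $328,000.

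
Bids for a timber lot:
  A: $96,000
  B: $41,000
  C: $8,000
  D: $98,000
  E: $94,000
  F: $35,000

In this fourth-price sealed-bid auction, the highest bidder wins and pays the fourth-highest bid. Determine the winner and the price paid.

Bids in order: 98,000 (D) > 96,000 (A) > 94,000 (E) > 41,000 (B) > 35,000 (F) > 8,000 (C)
D is highest; pays the fourth-highest bid, $41,000.

D pays $41,000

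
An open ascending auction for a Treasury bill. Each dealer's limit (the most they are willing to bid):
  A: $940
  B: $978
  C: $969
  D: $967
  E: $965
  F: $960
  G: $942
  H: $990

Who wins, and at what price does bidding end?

Rule: the price rises until one bidder remains; the winner pays the price at which the last rival dropped out.
Limits ranked: 990 (H) > 978 (B) > 969 (C) > 967 (D) > 965 (E) > 960 (F) > …
Bidding ends when B exits at $978; H takes it.

H wins at $978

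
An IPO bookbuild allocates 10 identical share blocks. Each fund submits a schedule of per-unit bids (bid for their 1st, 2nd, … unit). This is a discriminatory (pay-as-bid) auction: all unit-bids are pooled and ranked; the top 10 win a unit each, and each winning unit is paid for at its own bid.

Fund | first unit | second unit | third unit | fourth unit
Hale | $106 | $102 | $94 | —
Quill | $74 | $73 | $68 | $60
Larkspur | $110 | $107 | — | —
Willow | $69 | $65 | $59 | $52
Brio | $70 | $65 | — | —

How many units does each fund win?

Pooled unit-bids ranked (top 10): 110 (Larkspur-1), 107 (Larkspur-2), 106 (Hale-1), 102 (Hale-2), 94 (Hale-3), 74 (Quill-1), 73 (Quill-2), 70 (Brio-1), 69 (Willow-1), 68 (Quill-3)
Next rejected bid: $65 (not a price — pay-as-bid).
Allocation: Brio 1, Hale 3, Larkspur 2, Quill 3, Willow 1.

Brio 1, Hale 3, Larkspur 2, Quill 3, Willow 1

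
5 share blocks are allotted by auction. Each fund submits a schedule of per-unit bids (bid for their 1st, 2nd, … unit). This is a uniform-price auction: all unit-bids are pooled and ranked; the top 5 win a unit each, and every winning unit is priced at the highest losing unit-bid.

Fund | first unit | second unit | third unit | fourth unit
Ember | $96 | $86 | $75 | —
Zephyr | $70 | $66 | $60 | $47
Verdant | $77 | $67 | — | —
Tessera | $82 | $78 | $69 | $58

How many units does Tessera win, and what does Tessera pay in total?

Tessera: 2 units, pays $150

Pooled unit-bids ranked (top 5): 96 (Ember-1), 86 (Ember-2), 82 (Tessera-1), 78 (Tessera-2), 77 (Verdant-1)
Highest rejected unit-bid = $75.
Tessera wins 2 unit(s) at $75 each.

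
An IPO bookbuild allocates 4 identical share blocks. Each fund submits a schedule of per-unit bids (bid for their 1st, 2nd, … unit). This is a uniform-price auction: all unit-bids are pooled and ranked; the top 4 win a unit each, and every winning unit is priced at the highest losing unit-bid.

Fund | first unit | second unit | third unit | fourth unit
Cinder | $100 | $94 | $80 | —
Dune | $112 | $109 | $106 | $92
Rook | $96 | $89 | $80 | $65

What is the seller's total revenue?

All unit-bids, highest first — top 4: 112 (Dune-1), 109 (Dune-2), 106 (Dune-3), 100 (Cinder-1)
First bid not allocated: $96.
Allocation: Cinder 1, Dune 3. Every unit priced at $96.
Revenue = 4 × 96 = $384.

Total revenue: $384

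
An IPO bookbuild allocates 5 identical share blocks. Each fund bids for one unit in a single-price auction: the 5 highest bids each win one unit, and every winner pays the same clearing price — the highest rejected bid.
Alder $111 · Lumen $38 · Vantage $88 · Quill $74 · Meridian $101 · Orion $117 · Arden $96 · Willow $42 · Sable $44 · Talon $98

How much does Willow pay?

Willow pays $0

Bids ranked high→low: 117 (Orion), 111 (Alder), 101 (Meridian), 98 (Talon), 96 (Arden), 88 (Vantage), 74 (Quill), …
Winners (5 units): Orion, Alder, Meridian, Talon, Arden.
Highest unsuccessful bid: $88 → clearing price.
Willow does not win → pays $0.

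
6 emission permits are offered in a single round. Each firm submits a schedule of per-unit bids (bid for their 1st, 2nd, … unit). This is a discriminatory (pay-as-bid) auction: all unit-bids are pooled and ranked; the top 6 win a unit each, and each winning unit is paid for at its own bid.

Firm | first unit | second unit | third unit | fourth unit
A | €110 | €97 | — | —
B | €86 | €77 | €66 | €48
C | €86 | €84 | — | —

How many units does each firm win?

Pooled unit-bids ranked (top 6): 110 (A-1), 97 (A-2), 86 (B-1), 86 (C-1), 84 (C-2), 77 (B-2)
Next rejected bid: €66 (not a price — pay-as-bid).
Allocation: A 2, B 2, C 2.

A 2, B 2, C 2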